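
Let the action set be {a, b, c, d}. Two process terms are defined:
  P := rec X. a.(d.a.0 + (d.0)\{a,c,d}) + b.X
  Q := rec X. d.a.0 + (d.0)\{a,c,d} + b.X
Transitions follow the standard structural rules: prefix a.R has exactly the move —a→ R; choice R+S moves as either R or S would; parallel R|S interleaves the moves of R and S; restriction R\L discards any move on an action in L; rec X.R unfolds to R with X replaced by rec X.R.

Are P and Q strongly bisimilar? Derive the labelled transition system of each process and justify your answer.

LTS(P): 4 reachable states
  m0 = rec X. a.(d.a.0 + (d.0)\{a,c,d}) + b.X → =a=> m1, =b=> m0
  m1 = d.a.0 + (d.0)\{a,c,d} → =d=> m2
  m2 = a.0 → =a=> m3
  m3 = 0 → ·
LTS(Q): 3 reachable states
  n0 = rec X. d.a.0 + (d.0)\{a,c,d} + b.X → =b=> n0, =d=> n1
  n1 = a.0 → =a=> n2
  n2 = 0 → ·
Coarsest stable partition (strong bisimilarity classes):
  B0 = {m0}
  B1 = {m1}
  B2 = {m2, n1}
  B3 = {m3, n2}
  B4 = {n0}
m0 ∈ B0, n0 ∈ B4 → different blocks

not bisimilar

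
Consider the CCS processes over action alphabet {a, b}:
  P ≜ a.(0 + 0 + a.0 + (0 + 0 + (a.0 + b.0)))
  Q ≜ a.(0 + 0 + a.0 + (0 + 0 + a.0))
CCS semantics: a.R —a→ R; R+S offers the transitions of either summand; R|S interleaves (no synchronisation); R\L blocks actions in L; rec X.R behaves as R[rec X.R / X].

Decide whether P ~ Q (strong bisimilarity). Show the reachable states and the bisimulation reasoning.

not bisimilar

LTS(P): 3 reachable states
  p0 = a.(0 + 0 + a.0 + (0 + 0 + (a.0 + b.0))) → —a→ p1
  p1 = 0 + 0 + a.0 + (0 + 0 + (a.0 + b.0)) → —a→ p2, —b→ p2
  p2 = 0 → ·
LTS(Q): 3 reachable states
  q0 = a.(0 + 0 + a.0 + (0 + 0 + a.0)) → —a→ q1
  q1 = 0 + 0 + a.0 + (0 + 0 + a.0) → —a→ q2
  q2 = 0 → ·
Bisimilarity quotient blocks:
  B0 = {p0}
  B1 = {p1}
  B2 = {p2, q2}
  B3 = {q0}
  B4 = {q1}
p0 ∈ B0, q0 ∈ B3 → different blocks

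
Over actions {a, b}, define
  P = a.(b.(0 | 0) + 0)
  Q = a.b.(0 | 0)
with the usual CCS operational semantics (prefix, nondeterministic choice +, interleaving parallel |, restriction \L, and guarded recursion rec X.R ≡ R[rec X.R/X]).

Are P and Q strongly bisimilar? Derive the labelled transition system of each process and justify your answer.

Reachable graph of P (3 states):
  s0 = a.(b.(0 | 0) + 0) ⊢ -a-> s1
  s1 = b.(0 | 0) + 0 ⊢ -b-> s2
  s2 = 0 | 0 ⊢ (no moves)
Reachable graph of Q (3 states):
  t0 = a.b.(0 | 0) ⊢ -a-> t1
  t1 = b.(0 | 0) ⊢ -b-> t2
  t2 = 0 | 0 ⊢ (no moves)
Coarsest stable partition (strong bisimilarity classes):
  B0 = {s0, t0}
  B1 = {s1, t1}
  B2 = {s2, t2}
s0 ∈ B0, t0 ∈ B0 → same block

YES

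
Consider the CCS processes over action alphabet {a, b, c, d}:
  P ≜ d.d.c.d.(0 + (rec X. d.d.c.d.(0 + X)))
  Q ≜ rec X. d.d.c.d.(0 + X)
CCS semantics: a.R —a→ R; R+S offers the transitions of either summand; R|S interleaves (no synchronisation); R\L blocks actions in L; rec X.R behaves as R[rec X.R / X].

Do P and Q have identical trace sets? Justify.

trace-equivalent

Reachable graph of P (5 states):
  s0 = d.d.c.d.(0 + (rec X. d.d.c.d.(0 + X))) ⊢ -d-> s1
  s1 = d.c.d.(0 + (rec X. d.d.c.d.(0 + X))) ⊢ -d-> s2
  s2 = c.d.(0 + (rec X. d.d.c.d.(0 + X))) ⊢ -c-> s3
  s3 = d.(0 + (rec X. d.d.c.d.(0 + X))) ⊢ -d-> s4
  s4 = 0 + (rec X. d.d.c.d.(0 + X)) ⊢ -d-> s1
Reachable graph of Q (5 states):
  t0 = rec X. d.d.c.d.(0 + X) ⊢ -d-> t1
  t1 = d.c.d.(0 + (rec X. d.d.c.d.(0 + X))) ⊢ -d-> t2
  t2 = c.d.(0 + (rec X. d.d.c.d.(0 + X))) ⊢ -c-> t3
  t3 = d.(0 + (rec X. d.d.c.d.(0 + X))) ⊢ -d-> t4
  t4 = 0 + (rec X. d.d.c.d.(0 + X)) ⊢ -d-> t1
Bisimilarity quotient blocks:
  B0 = {s0, s4, t0, t4}
  B1 = {s1, t1}
  B2 = {s2, t2}
  B3 = {s3, t3}
s0 ∈ B0, t0 ∈ B0 → same block
Bisimilar ⇒ trace-equivalent.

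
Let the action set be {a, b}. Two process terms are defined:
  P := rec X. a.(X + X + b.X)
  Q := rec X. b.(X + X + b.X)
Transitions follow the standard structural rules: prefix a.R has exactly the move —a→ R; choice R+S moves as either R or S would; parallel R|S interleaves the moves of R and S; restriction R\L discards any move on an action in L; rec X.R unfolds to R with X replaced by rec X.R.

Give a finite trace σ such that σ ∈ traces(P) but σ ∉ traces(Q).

Reachable graph of P (2 states):
  m0 = rec X. a.(X + X + b.X) → --a--▸ m1
  m1 = (rec X. a.(X + X + b.X)) + (rec X. a.(X + X + b.X)) + b.(rec X. a.(X + X + b.X)) → --a--▸ m1, --b--▸ m0
Reachable graph of Q (2 states):
  n0 = rec X. b.(X + X + b.X) → --b--▸ n1
  n1 = (rec X. b.(X + X + b.X)) + (rec X. b.(X + X + b.X)) + b.(rec X. b.(X + X + b.X)) → --b--▸ n0, --b--▸ n1
Trace ⟨a⟩ through P, begin at {m0}:
  [1] a ⇒ {m1}
  P completes σ.
Trace ⟨a⟩ through Q, begin at {n0}:
  [1] a ⇒ ∅ (Q stuck)

a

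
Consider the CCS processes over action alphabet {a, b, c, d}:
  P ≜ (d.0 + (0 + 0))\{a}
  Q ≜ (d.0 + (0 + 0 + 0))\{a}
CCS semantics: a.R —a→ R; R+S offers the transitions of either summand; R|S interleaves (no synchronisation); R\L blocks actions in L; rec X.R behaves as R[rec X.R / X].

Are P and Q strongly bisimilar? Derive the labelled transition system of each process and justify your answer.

P ~ Q

LTS(P): 2 reachable states
  m0 = (d.0 + (0 + 0))\{a} → -d-> m1
  m1 = 0\{a} → stopped
LTS(Q): 2 reachable states
  n0 = (d.0 + (0 + 0 + 0))\{a} → -d-> n1
  n1 = 0\{a} → stopped
Partition-refinement fixed point:
  B0 = {m0, n0}
  B1 = {m1, n1}
m0 ∈ B0, n0 ∈ B0 → same block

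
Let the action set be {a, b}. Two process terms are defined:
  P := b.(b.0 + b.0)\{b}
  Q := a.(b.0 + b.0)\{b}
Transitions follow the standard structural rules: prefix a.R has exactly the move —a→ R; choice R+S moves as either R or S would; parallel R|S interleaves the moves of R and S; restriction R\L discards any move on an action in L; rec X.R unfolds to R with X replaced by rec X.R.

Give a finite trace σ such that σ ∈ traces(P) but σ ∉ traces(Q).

b

P's transition system — 2 states:
  u0 = b.(b.0 + b.0)\{b} :: -b-> u1
  u1 = (b.0 + b.0)\{b} :: stopped
Q's transition system — 2 states:
  v0 = a.(b.0 + b.0)\{b} :: -a-> v1
  v1 = (b.0 + b.0)\{b} :: stopped
Run σ = ⟨b⟩ on P: start {u0}
  step 1 (b): {u1}
  ✓ P
Run σ = ⟨b⟩ on Q: start {v0}
  step 1 (b): ∅ (Q stuck)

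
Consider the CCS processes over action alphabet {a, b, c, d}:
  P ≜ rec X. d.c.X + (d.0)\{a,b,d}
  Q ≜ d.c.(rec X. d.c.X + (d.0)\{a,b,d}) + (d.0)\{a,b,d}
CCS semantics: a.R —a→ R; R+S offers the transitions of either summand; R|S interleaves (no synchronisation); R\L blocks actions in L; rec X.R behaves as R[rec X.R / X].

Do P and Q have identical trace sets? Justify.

trace-equivalent

LTS(P): 2 reachable states
  s0 = rec X. d.c.X + (d.0)\{a,b,d} → —d→ s1
  s1 = c.(rec X. d.c.X + (d.0)\{a,b,d}) → —c→ s0
LTS(Q): 3 reachable states
  t0 = d.c.(rec X. d.c.X + (d.0)\{a,b,d}) + (d.0)\{a,b,d} → —d→ t1
  t1 = c.(rec X. d.c.X + (d.0)\{a,b,d}) → —c→ t2
  t2 = rec X. d.c.X + (d.0)\{a,b,d} → —d→ t1
Partition-refinement fixed point:
  B0 = {s0, t0, t2}
  B1 = {s1, t1}
s0 ∈ B0, t0 ∈ B0 → same block
Bisimilar ⇒ trace-equivalent.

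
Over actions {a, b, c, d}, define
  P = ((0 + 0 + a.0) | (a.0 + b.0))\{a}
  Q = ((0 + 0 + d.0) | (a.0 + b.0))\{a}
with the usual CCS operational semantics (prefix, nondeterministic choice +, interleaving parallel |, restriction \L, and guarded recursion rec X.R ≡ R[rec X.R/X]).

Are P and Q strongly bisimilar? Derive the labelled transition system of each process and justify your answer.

P ≁ Q

P's transition system — 2 states:
  s0 = ((0 + 0 + a.0) | (a.0 + b.0))\{a} | -b-> s1
  s1 = ((0 + 0 + a.0) | 0)\{a} | (no moves)
Q's transition system — 4 states:
  t0 = ((0 + 0 + d.0) | (a.0 + b.0))\{a} | -b-> t1, -d-> t2
  t1 = ((0 + 0 + d.0) | 0)\{a} | -d-> t3
  t2 = (0 | (a.0 + b.0))\{a} | -b-> t3
  t3 = (0 | 0)\{a} | (no moves)
Partition-refinement fixed point:
  B0 = {s0, t2}
  B1 = {s1, t3}
  B2 = {t0}
  B3 = {t1}
s0 ∈ B0, t0 ∈ B2 → different blocks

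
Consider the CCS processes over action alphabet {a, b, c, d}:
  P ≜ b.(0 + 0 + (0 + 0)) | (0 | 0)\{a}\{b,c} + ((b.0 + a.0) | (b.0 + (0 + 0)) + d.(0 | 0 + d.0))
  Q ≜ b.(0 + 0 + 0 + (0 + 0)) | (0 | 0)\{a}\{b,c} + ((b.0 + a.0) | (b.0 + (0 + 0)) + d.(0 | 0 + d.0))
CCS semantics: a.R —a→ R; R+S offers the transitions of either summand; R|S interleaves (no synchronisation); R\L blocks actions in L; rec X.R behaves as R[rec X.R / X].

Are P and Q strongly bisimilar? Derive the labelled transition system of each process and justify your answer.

bisimilar

LTS(P): 7 reachable states
  s0 = b.(0 + 0 + (0 + 0)) | (0 | 0)\{a}\{b,c} + ((b.0 + a.0) | (b.0 + (0 + 0)) + d.(0 | 0 + d.0)) :: -a-> s1, -b-> s1, -b-> s2, -b-> s3, -d-> s4
  s1 = 0 | (b.0 + (0 + 0)) :: -b-> s5
  s2 = (0 + 0 + (0 + 0)) | (0 | 0)\{a}\{b,c} :: stopped
  s3 = (b.0 + a.0) | 0 :: -a-> s5, -b-> s5
  s4 = 0 | 0 + d.0 :: -d-> s6
  s5 = 0 | 0 :: stopped
  s6 = 0 :: stopped
LTS(Q): 7 reachable states
  t0 = b.(0 + 0 + 0 + (0 + 0)) | (0 | 0)\{a}\{b,c} + ((b.0 + a.0) | (b.0 + (0 + 0)) + d.(0 | 0 + d.0)) :: -a-> t1, -b-> t1, -b-> t2, -b-> t3, -d-> t4
  t1 = 0 | (b.0 + (0 + 0)) :: -b-> t5
  t2 = (0 + 0 + 0 + (0 + 0)) | (0 | 0)\{a}\{b,c} :: stopped
  t3 = (b.0 + a.0) | 0 :: -a-> t5, -b-> t5
  t4 = 0 | 0 + d.0 :: -d-> t6
  t5 = 0 | 0 :: stopped
  t6 = 0 :: stopped
Coarsest stable partition (strong bisimilarity classes):
  B0 = {s0, t0}
  B1 = {s1, t1}
  B2 = {s2, s5, s6, t2, t5, t6}
  B3 = {s3, t3}
  B4 = {s4, t4}
s0 ∈ B0, t0 ∈ B0 → same block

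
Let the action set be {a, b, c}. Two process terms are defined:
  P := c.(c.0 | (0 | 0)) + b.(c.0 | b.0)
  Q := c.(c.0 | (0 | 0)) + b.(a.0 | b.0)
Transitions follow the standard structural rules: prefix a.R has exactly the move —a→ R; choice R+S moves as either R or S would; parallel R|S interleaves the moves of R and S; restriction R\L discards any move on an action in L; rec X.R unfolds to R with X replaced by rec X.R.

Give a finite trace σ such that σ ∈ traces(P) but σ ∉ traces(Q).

LTS(P): 7 reachable states
  u0 = c.(c.0 | (0 | 0)) + b.(c.0 | b.0) → —b→ u1, —c→ u2
  u1 = c.0 | b.0 → —b→ u3, —c→ u4
  u2 = c.0 | (0 | 0) → —c→ u5
  u3 = c.0 | 0 → —c→ u6
  u4 = 0 | b.0 → —b→ u6
  u5 = 0 | (0 | 0) → deadlocked
  u6 = 0 | 0 → deadlocked
LTS(Q): 7 reachable states
  v0 = c.(c.0 | (0 | 0)) + b.(a.0 | b.0) → —b→ v1, —c→ v2
  v1 = a.0 | b.0 → —a→ v3, —b→ v4
  v2 = c.0 | (0 | 0) → —c→ v5
  v3 = 0 | b.0 → —b→ v6
  v4 = a.0 | 0 → —a→ v6
  v5 = 0 | (0 | 0) → deadlocked
  v6 = 0 | 0 → deadlocked
Executing bc from P (initial set {u0}):
  step 1 (b): {u1}
  step 2 (c): {u4}
  ✓ P
Executing bc from Q (initial set {v0}):
  step 1 (b): {v1}
  step 2 (c): ∅  — Q cannot continue

bc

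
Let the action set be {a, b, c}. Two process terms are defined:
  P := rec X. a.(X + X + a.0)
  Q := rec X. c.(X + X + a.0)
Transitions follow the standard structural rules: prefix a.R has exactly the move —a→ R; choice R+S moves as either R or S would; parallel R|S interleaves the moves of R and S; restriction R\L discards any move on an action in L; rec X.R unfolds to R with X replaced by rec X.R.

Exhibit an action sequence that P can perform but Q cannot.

a

P's transition system — 3 states:
  p0 = rec X. a.(X + X + a.0) → -a-> p1
  p1 = (rec X. a.(X + X + a.0)) + (rec X. a.(X + X + a.0)) + a.0 → -a-> p1, -a-> p2
  p2 = 0 → ·
Q's transition system — 3 states:
  q0 = rec X. c.(X + X + a.0) → -c-> q1
  q1 = (rec X. c.(X + X + a.0)) + (rec X. c.(X + X + a.0)) + a.0 → -a-> q2, -c-> q1
  q2 = 0 → ·
Trace ⟨a⟩ through P, begin at {p0}:
  step 1 (a): {p1}
  — P admits the full trace.
Trace ⟨a⟩ through Q, begin at {q0}:
  step 1 (a): no successor for Q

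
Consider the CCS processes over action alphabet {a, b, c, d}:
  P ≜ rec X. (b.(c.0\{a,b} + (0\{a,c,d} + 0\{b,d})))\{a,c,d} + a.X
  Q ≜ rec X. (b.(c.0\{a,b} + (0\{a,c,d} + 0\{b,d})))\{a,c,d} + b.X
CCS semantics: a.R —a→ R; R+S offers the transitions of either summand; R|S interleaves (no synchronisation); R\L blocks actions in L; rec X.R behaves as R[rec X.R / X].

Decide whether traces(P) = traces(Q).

traces(P) ≠ traces(Q) — witness ⟨a⟩

LTS(P): 2 reachable states
  p0 = rec X. (b.(c.0\{a,b} + (0\{a,c,d} + 0\{b,d})))\{a,c,d} + a.X :: --a--▸ p0, --b--▸ p1
  p1 = (c.0\{a,b} + (0\{a,c,d} + 0\{b,d}))\{a,c,d} :: (no moves)
LTS(Q): 2 reachable states
  q0 = rec X. (b.(c.0\{a,b} + (0\{a,c,d} + 0\{b,d})))\{a,c,d} + b.X :: --b--▸ q0, --b--▸ q1
  q1 = (c.0\{a,b} + (0\{a,c,d} + 0\{b,d}))\{a,c,d} :: (no moves)
Executing a from P (initial set {p0}):
  after a @ step 1: {p0}
  — P admits the full trace.
Executing a from Q (initial set {q0}):
  after a @ step 1: no successor for Q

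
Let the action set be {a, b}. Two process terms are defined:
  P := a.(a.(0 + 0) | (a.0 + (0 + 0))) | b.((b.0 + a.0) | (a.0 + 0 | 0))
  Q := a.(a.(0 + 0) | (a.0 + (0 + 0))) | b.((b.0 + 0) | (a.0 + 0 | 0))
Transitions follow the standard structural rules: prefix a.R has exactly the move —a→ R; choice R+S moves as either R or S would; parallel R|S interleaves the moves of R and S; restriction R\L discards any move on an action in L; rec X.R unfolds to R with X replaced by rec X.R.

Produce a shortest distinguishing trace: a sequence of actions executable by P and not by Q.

aaabaa

P's transition system — 25 states:
  s0 = a.(a.(0 + 0) | (a.0 + (0 + 0))) | b.((b.0 + a.0) | (a.0 + 0 | 0)) :: —a→ s1, —b→ s2
  s1 = a.(0 + 0) | (a.0 + (0 + 0)) | b.((b.0 + a.0) | (a.0 + 0 | 0)) :: —a→ s3, —a→ s4, —b→ s5
  s2 = a.(a.(0 + 0) | (a.0 + (0 + 0))) | ((b.0 + a.0) | (a.0 + 0 | 0)) :: —a→ s5, —a→ s6, —a→ s7, —b→ s7
  s3 = (0 + 0) | (a.0 + (0 + 0)) | b.((b.0 + a.0) | (a.0 + 0 | 0)) :: —a→ s8, —b→ s9
  s4 = a.(0 + 0) | 0 | b.((b.0 + a.0) | (a.0 + 0 | 0)) :: —a→ s8, —b→ s10
  s5 = a.(0 + 0) | (a.0 + (0 + 0)) | ((b.0 + a.0) | (a.0 + 0 | 0)) :: —a→ s10, —a→ s11, —a→ s12, —a→ s9, —b→ s12
  s6 = a.(a.(0 + 0) | (a.0 + (0 + 0))) | ((b.0 + a.0) | 0) :: —a→ s11, —a→ s13, —b→ s13
  s7 = a.(a.(0 + 0) | (a.0 + (0 + 0))) | (0 | (a.0 + 0 | 0)) :: —a→ s12, —a→ s13
  s8 = (0 + 0) | 0 | b.((b.0 + a.0) | (a.0 + 0 | 0)) :: —b→ s14
  s9 = (0 + 0) | (a.0 + (0 + 0)) | ((b.0 + a.0) | (a.0 + 0 | 0)) :: —a→ s14, —a→ s15, —a→ s16, —b→ s16
  s10 = a.(0 + 0) | 0 | ((b.0 + a.0) | (a.0 + 0 | 0)) :: —a→ s14, —a→ s17, —a→ s18, —b→ s18
  s11 = a.(0 + 0) | (a.0 + (0 + 0)) | ((b.0 + a.0) | 0) :: —a→ s15, —a→ s17, —a→ s19, —b→ s19
  s12 = a.(0 + 0) | (a.0 + (0 + 0)) | (0 | (a.0 + 0 | 0)) :: —a→ s16, —a→ s18, —a→ s19
  s13 = a.(a.(0 + 0) | (a.0 + (0 + 0))) | (0 | 0) :: —a→ s19
  s14 = (0 + 0) | 0 | ((b.0 + a.0) | (a.0 + 0 | 0)) :: —a→ s20, —a→ s21, —b→ s21
  s15 = (0 + 0) | (a.0 + (0 + 0)) | ((b.0 + a.0) | 0) :: —a→ s20, —a→ s22, —b→ s22
  s16 = (0 + 0) | (a.0 + (0 + 0)) | (0 | (a.0 + 0 | 0)) :: —a→ s21, —a→ s22
  s17 = a.(0 + 0) | 0 | ((b.0 + a.0) | 0) :: —a→ s20, —a→ s23, —b→ s23
  s18 = a.(0 + 0) | 0 | (0 | (a.0 + 0 | 0)) :: —a→ s21, —a→ s23
  s19 = a.(0 + 0) | (a.0 + (0 + 0)) | (0 | 0) :: —a→ s22, —a→ s23
  s20 = (0 + 0) | 0 | ((b.0 + a.0) | 0) :: —a→ s24, —b→ s24
  s21 = (0 + 0) | 0 | (0 | (a.0 + 0 | 0)) :: —a→ s24
  s22 = (0 + 0) | (a.0 + (0 + 0)) | (0 | 0) :: —a→ s24
  s23 = a.(0 + 0) | 0 | (0 | 0) :: —a→ s24
  s24 = (0 + 0) | 0 | (0 | 0) :: ·
Q's transition system — 25 states:
  t0 = a.(a.(0 + 0) | (a.0 + (0 + 0))) | b.((b.0 + 0) | (a.0 + 0 | 0)) :: —a→ t1, —b→ t2
  t1 = a.(0 + 0) | (a.0 + (0 + 0)) | b.((b.0 + 0) | (a.0 + 0 | 0)) :: —a→ t3, —a→ t4, —b→ t5
  t2 = a.(a.(0 + 0) | (a.0 + (0 + 0))) | ((b.0 + 0) | (a.0 + 0 | 0)) :: —a→ t5, —a→ t6, —b→ t7
  t3 = (0 + 0) | (a.0 + (0 + 0)) | b.((b.0 + 0) | (a.0 + 0 | 0)) :: —a→ t8, —b→ t9
  t4 = a.(0 + 0) | 0 | b.((b.0 + 0) | (a.0 + 0 | 0)) :: —a→ t8, —b→ t10
  t5 = a.(0 + 0) | (a.0 + (0 + 0)) | ((b.0 + 0) | (a.0 + 0 | 0)) :: —a→ t10, —a→ t11, —a→ t9, —b→ t12
  t6 = a.(a.(0 + 0) | (a.0 + (0 + 0))) | ((b.0 + 0) | 0) :: —a→ t11, —b→ t13
  t7 = a.(a.(0 + 0) | (a.0 + (0 + 0))) | (0 | (a.0 + 0 | 0)) :: —a→ t12, —a→ t13
  t8 = (0 + 0) | 0 | b.((b.0 + 0) | (a.0 + 0 | 0)) :: —b→ t14
  t9 = (0 + 0) | (a.0 + (0 + 0)) | ((b.0 + 0) | (a.0 + 0 | 0)) :: —a→ t14, —a→ t15, —b→ t16
  t10 = a.(0 + 0) | 0 | ((b.0 + 0) | (a.0 + 0 | 0)) :: —a→ t14, —a→ t17, —b→ t18
  t11 = a.(0 + 0) | (a.0 + (0 + 0)) | ((b.0 + 0) | 0) :: —a→ t15, —a→ t17, —b→ t19
  t12 = a.(0 + 0) | (a.0 + (0 + 0)) | (0 | (a.0 + 0 | 0)) :: —a→ t16, —a→ t18, —a→ t19
  t13 = a.(a.(0 + 0) | (a.0 + (0 + 0))) | (0 | 0) :: —a→ t19
  t14 = (0 + 0) | 0 | ((b.0 + 0) | (a.0 + 0 | 0)) :: —a→ t20, —b→ t21
  t15 = (0 + 0) | (a.0 + (0 + 0)) | ((b.0 + 0) | 0) :: —a→ t20, —b→ t22
  t16 = (0 + 0) | (a.0 + (0 + 0)) | (0 | (a.0 + 0 | 0)) :: —a→ t21, —a→ t22
  t17 = a.(0 + 0) | 0 | ((b.0 + 0) | 0) :: —a→ t20, —b→ t23
  t18 = a.(0 + 0) | 0 | (0 | (a.0 + 0 | 0)) :: —a→ t21, —a→ t23
  t19 = a.(0 + 0) | (a.0 + (0 + 0)) | (0 | 0) :: —a→ t22, —a→ t23
  t20 = (0 + 0) | 0 | ((b.0 + 0) | 0) :: —b→ t24
  t21 = (0 + 0) | 0 | (0 | (a.0 + 0 | 0)) :: —a→ t24
  t22 = (0 + 0) | (a.0 + (0 + 0)) | (0 | 0) :: —a→ t24
  t23 = a.(0 + 0) | 0 | (0 | 0) :: —a→ t24
  t24 = (0 + 0) | 0 | (0 | 0) :: ·
Trace ⟨aaabaa⟩ through P, begin at {s0}:
  [1] a ⇒ {s1}
  [2] a ⇒ {s3, s4}
  [3] a ⇒ {s8}
  [4] b ⇒ {s14}
  [5] a ⇒ {s20, s21}
  [6] a ⇒ {s24}
  P completes σ.
Trace ⟨aaabaa⟩ through Q, begin at {t0}:
  [1] a ⇒ {t1}
  [2] a ⇒ {t3, t4}
  [3] a ⇒ {t8}
  [4] b ⇒ {t14}
  [5] a ⇒ {t20}
  [6] a ⇒ ∅ (Q stuck)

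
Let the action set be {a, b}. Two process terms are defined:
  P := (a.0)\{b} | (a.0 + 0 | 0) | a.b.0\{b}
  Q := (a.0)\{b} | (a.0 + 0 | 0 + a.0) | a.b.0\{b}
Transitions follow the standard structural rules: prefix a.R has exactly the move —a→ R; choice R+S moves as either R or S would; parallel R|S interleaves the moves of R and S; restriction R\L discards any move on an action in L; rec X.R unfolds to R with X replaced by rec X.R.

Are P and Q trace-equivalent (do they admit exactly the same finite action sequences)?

Reachable graph of P (12 states):
  m0 = (a.0)\{b} | (a.0 + 0 | 0) | a.b.0\{b} has moves ··a··> m1, ··a··> m2, ··a··> m3
  m1 = (a.0)\{b} | (a.0 + 0 | 0) | b.0\{b} has moves ··a··> m4, ··a··> m5, ··b··> m6
  m2 = (a.0)\{b} | 0 | a.b.0\{b} has moves ··a··> m4, ··a··> m7
  m3 = 0\{b} | (a.0 + 0 | 0) | a.b.0\{b} has moves ··a··> m5, ··a··> m7
  m4 = (a.0)\{b} | 0 | b.0\{b} has moves ··a··> m8, ··b··> m9
  m5 = 0\{b} | (a.0 + 0 | 0) | b.0\{b} has moves ··a··> m8, ··b··> m10
  m6 = (a.0)\{b} | (a.0 + 0 | 0) | 0\{b} has moves ··a··> m10, ··a··> m9
  m7 = 0\{b} | 0 | a.b.0\{b} has moves ··a··> m8
  m8 = 0\{b} | 0 | b.0\{b} has moves ··b··> m11
  m9 = (a.0)\{b} | 0 | 0\{b} has moves ··a··> m11
  m10 = 0\{b} | (a.0 + 0 | 0) | 0\{b} has moves ··a··> m11
  m11 = 0\{b} | 0 | 0\{b} has moves ∅
Reachable graph of Q (12 states):
  n0 = (a.0)\{b} | (a.0 + 0 | 0 + a.0) | a.b.0\{b} has moves ··a··> n1, ··a··> n2, ··a··> n3
  n1 = (a.0)\{b} | (a.0 + 0 | 0 + a.0) | b.0\{b} has moves ··a··> n4, ··a··> n5, ··b··> n6
  n2 = (a.0)\{b} | 0 | a.b.0\{b} has moves ··a··> n4, ··a··> n7
  n3 = 0\{b} | (a.0 + 0 | 0 + a.0) | a.b.0\{b} has moves ··a··> n5, ··a··> n7
  n4 = (a.0)\{b} | 0 | b.0\{b} has moves ··a··> n8, ··b··> n9
  n5 = 0\{b} | (a.0 + 0 | 0 + a.0) | b.0\{b} has moves ··a··> n8, ··b··> n10
  n6 = (a.0)\{b} | (a.0 + 0 | 0 + a.0) | 0\{b} has moves ··a··> n10, ··a··> n9
  n7 = 0\{b} | 0 | a.b.0\{b} has moves ··a··> n8
  n8 = 0\{b} | 0 | b.0\{b} has moves ··b··> n11
  n9 = (a.0)\{b} | 0 | 0\{b} has moves ··a··> n11
  n10 = 0\{b} | (a.0 + 0 | 0 + a.0) | 0\{b} has moves ··a··> n11
  n11 = 0\{b} | 0 | 0\{b} has moves ∅
Bisimilarity quotient blocks:
  B0 = {m0, n0}
  B1 = {m1, n1}
  B2 = {m6, n6}
  B3 = {m10, m9, n10, n9}
  B4 = {m11, n11}
  B5 = {m4, m5, n4, n5}
  B6 = {m8, n8}
  B7 = {m2, m3, n2, n3}
  B8 = {m7, n7}
m0 ∈ B0, n0 ∈ B0 → same block
Bisimilar ⇒ trace-equivalent.

trace-equivalent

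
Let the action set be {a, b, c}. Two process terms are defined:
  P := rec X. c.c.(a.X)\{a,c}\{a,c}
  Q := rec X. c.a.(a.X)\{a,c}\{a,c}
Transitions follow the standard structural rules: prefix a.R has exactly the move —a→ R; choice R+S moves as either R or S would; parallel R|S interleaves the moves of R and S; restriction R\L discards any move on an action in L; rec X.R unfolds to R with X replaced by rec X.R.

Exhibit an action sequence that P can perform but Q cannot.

cc

P's transition system — 3 states:
  m0 = rec X. c.c.(a.X)\{a,c}\{a,c} :: ··c··> m1
  m1 = c.(a.(rec X. c.c.(a.X)\{a,c}\{a,c}))\{a,c}\{a,c} :: ··c··> m2
  m2 = (a.(rec X. c.c.(a.X)\{a,c}\{a,c}))\{a,c}\{a,c} :: ∅
Q's transition system — 3 states:
  n0 = rec X. c.a.(a.X)\{a,c}\{a,c} :: ··c··> n1
  n1 = a.(a.(rec X. c.a.(a.X)\{a,c}\{a,c}))\{a,c}\{a,c} :: ··a··> n2
  n2 = (a.(rec X. c.a.(a.X)\{a,c}\{a,c}))\{a,c}\{a,c} :: ∅
Executing cc from P (initial set {m0}):
  [1] c ⇒ {m1}
  [2] c ⇒ {m2}
  ✓ P
Executing cc from Q (initial set {n0}):
  [1] c ⇒ {n1}
  [2] c ⇒ ∅  — Q cannot continue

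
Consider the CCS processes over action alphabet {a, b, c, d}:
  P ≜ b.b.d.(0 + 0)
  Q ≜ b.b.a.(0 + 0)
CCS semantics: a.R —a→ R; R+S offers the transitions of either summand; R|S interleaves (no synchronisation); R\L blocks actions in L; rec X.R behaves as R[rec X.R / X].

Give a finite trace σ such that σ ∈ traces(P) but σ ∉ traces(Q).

bbd

P's transition system — 4 states:
  s0 = b.b.d.(0 + 0) → -b-> s1
  s1 = b.d.(0 + 0) → -b-> s2
  s2 = d.(0 + 0) → -d-> s3
  s3 = 0 + 0 → stopped
Q's transition system — 4 states:
  t0 = b.b.a.(0 + 0) → -b-> t1
  t1 = b.a.(0 + 0) → -b-> t2
  t2 = a.(0 + 0) → -a-> t3
  t3 = 0 + 0 → stopped
Trace ⟨bbd⟩ through P, begin at {s0}:
  [1] b ⇒ {s1}
  [2] b ⇒ {s2}
  [3] d ⇒ {s3}
  ✓ P
Trace ⟨bbd⟩ through Q, begin at {t0}:
  [1] b ⇒ {t1}
  [2] b ⇒ {t2}
  [3] d ⇒ ∅  — Q cannot continue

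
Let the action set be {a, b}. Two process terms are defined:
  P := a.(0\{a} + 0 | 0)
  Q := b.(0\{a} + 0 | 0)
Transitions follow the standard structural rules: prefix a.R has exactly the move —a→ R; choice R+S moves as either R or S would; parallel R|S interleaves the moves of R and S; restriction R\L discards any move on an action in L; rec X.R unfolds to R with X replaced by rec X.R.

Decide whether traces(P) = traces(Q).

LTS(P): 2 reachable states
  p0 = a.(0\{a} + 0 | 0) → --a--▸ p1
  p1 = 0\{a} + 0 | 0 → ·
LTS(Q): 2 reachable states
  q0 = b.(0\{a} + 0 | 0) → --b--▸ q1
  q1 = 0\{a} + 0 | 0 → ·
Run σ = ⟨a⟩ on P: start {p0}
  [1] a ⇒ {p1}
  — P admits the full trace.
Run σ = ⟨a⟩ on Q: start {q0}
  [1] a ⇒ no successor for Q

NO — witness ⟨a⟩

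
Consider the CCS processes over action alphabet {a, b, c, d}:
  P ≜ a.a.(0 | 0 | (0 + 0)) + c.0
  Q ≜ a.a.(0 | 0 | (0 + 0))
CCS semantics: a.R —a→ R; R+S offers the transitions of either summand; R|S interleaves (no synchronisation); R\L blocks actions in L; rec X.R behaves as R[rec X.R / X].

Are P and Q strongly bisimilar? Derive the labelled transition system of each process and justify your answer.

LTS(P): 4 reachable states
  u0 = a.a.(0 | 0 | (0 + 0)) + c.0 | --a--▸ u1, --c--▸ u2
  u1 = a.(0 | 0 | (0 + 0)) | --a--▸ u3
  u2 = 0 | (no moves)
  u3 = 0 | 0 | (0 + 0) | (no moves)
LTS(Q): 3 reachable states
  v0 = a.a.(0 | 0 | (0 + 0)) | --a--▸ v1
  v1 = a.(0 | 0 | (0 + 0)) | --a--▸ v2
  v2 = 0 | 0 | (0 + 0) | (no moves)
Bisimilarity quotient blocks:
  B0 = {u0}
  B1 = {u1, v1}
  B2 = {u2, u3, v2}
  B3 = {v0}
u0 ∈ B0, v0 ∈ B3 → different blocks

P ≁ Q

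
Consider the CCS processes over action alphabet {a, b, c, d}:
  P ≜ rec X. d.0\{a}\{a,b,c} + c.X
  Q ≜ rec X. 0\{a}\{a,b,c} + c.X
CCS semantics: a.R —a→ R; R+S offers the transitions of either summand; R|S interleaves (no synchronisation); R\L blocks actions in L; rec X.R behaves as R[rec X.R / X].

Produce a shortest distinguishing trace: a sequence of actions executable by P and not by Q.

P's transition system — 2 states:
  s0 = rec X. d.0\{a}\{a,b,c} + c.X | --c--▸ s0, --d--▸ s1
  s1 = 0\{a}\{a,b,c} | (no moves)
Q's transition system — 1 states:
  t0 = rec X. 0\{a}\{a,b,c} + c.X | --c--▸ t0
Executing d from P (initial set {s0}):
  [1] d ⇒ {s1}
  — P admits the full trace.
Executing d from Q (initial set {t0}):
  [1] d ⇒ ∅ (Q stuck)

d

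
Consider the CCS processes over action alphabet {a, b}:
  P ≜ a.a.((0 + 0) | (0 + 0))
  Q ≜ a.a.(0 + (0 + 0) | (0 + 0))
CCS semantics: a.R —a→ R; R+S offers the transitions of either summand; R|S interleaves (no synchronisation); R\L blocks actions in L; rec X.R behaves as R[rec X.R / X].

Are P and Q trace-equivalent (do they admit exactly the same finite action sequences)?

Reachable graph of P (3 states):
  m0 = a.a.((0 + 0) | (0 + 0)) ⊢ --a--▸ m1
  m1 = a.((0 + 0) | (0 + 0)) ⊢ --a--▸ m2
  m2 = (0 + 0) | (0 + 0) ⊢ deadlocked
Reachable graph of Q (3 states):
  n0 = a.a.(0 + (0 + 0) | (0 + 0)) ⊢ --a--▸ n1
  n1 = a.(0 + (0 + 0) | (0 + 0)) ⊢ --a--▸ n2
  n2 = 0 + (0 + 0) | (0 + 0) ⊢ deadlocked
Coarsest stable partition (strong bisimilarity classes):
  B0 = {m0, n0}
  B1 = {m1, n1}
  B2 = {m2, n2}
m0 ∈ B0, n0 ∈ B0 → same block
Bisimilar ⇒ trace-equivalent.

trace-equivalent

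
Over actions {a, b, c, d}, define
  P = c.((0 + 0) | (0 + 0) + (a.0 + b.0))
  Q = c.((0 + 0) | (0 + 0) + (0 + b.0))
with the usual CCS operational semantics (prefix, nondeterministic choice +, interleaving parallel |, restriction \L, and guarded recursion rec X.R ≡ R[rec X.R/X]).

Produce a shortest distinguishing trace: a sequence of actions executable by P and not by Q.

P's transition system — 3 states:
  p0 = c.((0 + 0) | (0 + 0) + (a.0 + b.0)) | -c-> p1
  p1 = (0 + 0) | (0 + 0) + (a.0 + b.0) | -a-> p2, -b-> p2
  p2 = 0 | ∅
Q's transition system — 3 states:
  q0 = c.((0 + 0) | (0 + 0) + (0 + b.0)) | -c-> q1
  q1 = (0 + 0) | (0 + 0) + (0 + b.0) | -b-> q2
  q2 = 0 | ∅
Trace ⟨ca⟩ through P, begin at {p0}:
  step 1 (c): {p1}
  step 2 (a): {p2}
  ✓ P
Trace ⟨ca⟩ through Q, begin at {q0}:
  step 1 (c): {q1}
  step 2 (a): no successor for Q

ca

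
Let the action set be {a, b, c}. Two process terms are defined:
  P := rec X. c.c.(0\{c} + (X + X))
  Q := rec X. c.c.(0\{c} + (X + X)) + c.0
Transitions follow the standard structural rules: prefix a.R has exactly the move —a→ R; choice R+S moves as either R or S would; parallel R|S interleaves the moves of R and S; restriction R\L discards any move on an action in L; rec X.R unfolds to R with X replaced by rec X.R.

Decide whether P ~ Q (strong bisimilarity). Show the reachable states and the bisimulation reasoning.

P ≁ Q

LTS(P): 3 reachable states
  m0 = rec X. c.c.(0\{c} + (X + X)) has moves —c→ m1
  m1 = c.(0\{c} + ((rec X. c.c.(0\{c} + (X + X))) + (rec X. c.c.(0\{c} + (X + X))))) has moves —c→ m2
  m2 = 0\{c} + ((rec X. c.c.(0\{c} + (X + X))) + (rec X. c.c.(0\{c} + (X + X)))) has moves —c→ m1
LTS(Q): 4 reachable states
  n0 = rec X. c.c.(0\{c} + (X + X)) + c.0 has moves —c→ n1, —c→ n2
  n1 = 0 has moves deadlocked
  n2 = c.(0\{c} + ((rec X. c.c.(0\{c} + (X + X)) + c.0) + (rec X. c.c.(0\{c} + (X + X)) + c.0))) has moves —c→ n3
  n3 = 0\{c} + ((rec X. c.c.(0\{c} + (X + X)) + c.0) + (rec X. c.c.(0\{c} + (X + X)) + c.0)) has moves —c→ n1, —c→ n2
Coarsest stable partition (strong bisimilarity classes):
  B0 = {m0, m1, m2}
  B1 = {n0, n3}
  B2 = {n1}
  B3 = {n2}
m0 ∈ B0, n0 ∈ B1 → different blocks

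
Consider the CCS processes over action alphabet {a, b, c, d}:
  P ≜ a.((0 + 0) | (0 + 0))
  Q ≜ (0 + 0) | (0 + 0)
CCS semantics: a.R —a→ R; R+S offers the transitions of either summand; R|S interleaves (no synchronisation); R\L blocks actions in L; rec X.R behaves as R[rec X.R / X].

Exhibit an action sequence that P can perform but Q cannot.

P's transition system — 2 states:
  p0 = a.((0 + 0) | (0 + 0)) → ··a··> p1
  p1 = (0 + 0) | (0 + 0) → stopped
Q's transition system — 1 states:
  q0 = (0 + 0) | (0 + 0) → stopped
Trace ⟨a⟩ through P, begin at {p0}:
  [1] a ⇒ {p1}
  ✓ P
Trace ⟨a⟩ through Q, begin at {q0}:
  [1] a ⇒ ∅  — Q cannot continue

a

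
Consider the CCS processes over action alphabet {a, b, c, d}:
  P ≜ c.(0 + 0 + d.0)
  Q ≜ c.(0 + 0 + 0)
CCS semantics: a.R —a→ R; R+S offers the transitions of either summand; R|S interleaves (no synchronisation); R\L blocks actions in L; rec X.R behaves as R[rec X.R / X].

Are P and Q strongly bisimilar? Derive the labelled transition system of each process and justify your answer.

P's transition system — 3 states:
  m0 = c.(0 + 0 + d.0) has moves —c→ m1
  m1 = 0 + 0 + d.0 has moves —d→ m2
  m2 = 0 has moves ·
Q's transition system — 2 states:
  n0 = c.(0 + 0 + 0) has moves —c→ n1
  n1 = 0 + 0 + 0 has moves ·
Partition-refinement fixed point:
  B0 = {m0}
  B1 = {m1}
  B2 = {m2, n1}
  B3 = {n0}
m0 ∈ B0, n0 ∈ B3 → different blocks

not bisimilar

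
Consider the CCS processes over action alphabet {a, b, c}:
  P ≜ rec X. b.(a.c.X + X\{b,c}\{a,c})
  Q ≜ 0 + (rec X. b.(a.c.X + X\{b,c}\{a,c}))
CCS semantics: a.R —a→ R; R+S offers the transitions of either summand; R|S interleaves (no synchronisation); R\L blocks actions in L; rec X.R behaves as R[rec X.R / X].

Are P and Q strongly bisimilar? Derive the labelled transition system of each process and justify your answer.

bisimilar

LTS(P): 3 reachable states
  p0 = rec X. b.(a.c.X + X\{b,c}\{a,c}) | —b→ p1
  p1 = a.c.(rec X. b.(a.c.X + X\{b,c}\{a,c})) + (rec X. b.(a.c.X + X\{b,c}\{a,c}))\{b,c}\{a,c} | —a→ p2
  p2 = c.(rec X. b.(a.c.X + X\{b,c}\{a,c})) | —c→ p0
LTS(Q): 4 reachable states
  q0 = 0 + (rec X. b.(a.c.X + X\{b,c}\{a,c})) | —b→ q1
  q1 = a.c.(rec X. b.(a.c.X + X\{b,c}\{a,c})) + (rec X. b.(a.c.X + X\{b,c}\{a,c}))\{b,c}\{a,c} | —a→ q2
  q2 = c.(rec X. b.(a.c.X + X\{b,c}\{a,c})) | —c→ q3
  q3 = rec X. b.(a.c.X + X\{b,c}\{a,c}) | —b→ q1
Bisimilarity quotient blocks:
  B0 = {p0, q0, q3}
  B1 = {p1, q1}
  B2 = {p2, q2}
p0 ∈ B0, q0 ∈ B0 → same block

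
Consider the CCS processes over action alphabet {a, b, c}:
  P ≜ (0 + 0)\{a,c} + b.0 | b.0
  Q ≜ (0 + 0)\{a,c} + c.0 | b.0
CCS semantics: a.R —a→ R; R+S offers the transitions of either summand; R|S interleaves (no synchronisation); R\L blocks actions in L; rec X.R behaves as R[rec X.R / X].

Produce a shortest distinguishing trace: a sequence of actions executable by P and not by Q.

Reachable graph of P (4 states):
  m0 = (0 + 0)\{a,c} + b.0 | b.0 :: ··b··> m1, ··b··> m2
  m1 = 0 | b.0 :: ··b··> m3
  m2 = b.0 | 0 :: ··b··> m3
  m3 = 0 | 0 :: (no moves)
Reachable graph of Q (4 states):
  n0 = (0 + 0)\{a,c} + c.0 | b.0 :: ··b··> n1, ··c··> n2
  n1 = c.0 | 0 :: ··c··> n3
  n2 = 0 | b.0 :: ··b··> n3
  n3 = 0 | 0 :: (no moves)
Trace ⟨bb⟩ through P, begin at {m0}:
  [1] b ⇒ {m1, m2}
  [2] b ⇒ {m3}
  — P admits the full trace.
Trace ⟨bb⟩ through Q, begin at {n0}:
  [1] b ⇒ {n1}
  [2] b ⇒ ∅  — Q cannot continue

bb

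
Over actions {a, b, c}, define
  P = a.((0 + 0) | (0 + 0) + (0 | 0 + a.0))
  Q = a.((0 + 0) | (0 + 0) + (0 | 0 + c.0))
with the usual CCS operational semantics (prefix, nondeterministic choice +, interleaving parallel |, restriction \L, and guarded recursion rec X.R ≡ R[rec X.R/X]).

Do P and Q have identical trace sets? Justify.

NO — witness ⟨aa⟩

P's transition system — 3 states:
  p0 = a.((0 + 0) | (0 + 0) + (0 | 0 + a.0)) → -a-> p1
  p1 = (0 + 0) | (0 + 0) + (0 | 0 + a.0) → -a-> p2
  p2 = 0 → stopped
Q's transition system — 3 states:
  q0 = a.((0 + 0) | (0 + 0) + (0 | 0 + c.0)) → -a-> q1
  q1 = (0 + 0) | (0 + 0) + (0 | 0 + c.0) → -c-> q2
  q2 = 0 → stopped
Trace ⟨aa⟩ through P, begin at {p0}:
  [1] a ⇒ {p1}
  [2] a ⇒ {p2}
  P completes σ.
Trace ⟨aa⟩ through Q, begin at {q0}:
  [1] a ⇒ {q1}
  [2] a ⇒ ∅ (Q stuck)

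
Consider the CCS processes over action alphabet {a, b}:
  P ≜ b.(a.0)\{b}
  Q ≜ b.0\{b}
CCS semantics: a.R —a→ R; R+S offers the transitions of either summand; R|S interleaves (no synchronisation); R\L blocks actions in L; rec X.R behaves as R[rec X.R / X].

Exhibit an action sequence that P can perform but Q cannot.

Reachable graph of P (3 states):
  m0 = b.(a.0)\{b} ⊢ —b→ m1
  m1 = (a.0)\{b} ⊢ —a→ m2
  m2 = 0\{b} ⊢ stopped
Reachable graph of Q (2 states):
  n0 = b.0\{b} ⊢ —b→ n1
  n1 = 0\{b} ⊢ stopped
Executing ba from P (initial set {m0}):
  [1] b ⇒ {m1}
  [2] a ⇒ {m2}
  — P admits the full trace.
Executing ba from Q (initial set {n0}):
  [1] b ⇒ {n1}
  [2] a ⇒ ∅  — Q cannot continue

ba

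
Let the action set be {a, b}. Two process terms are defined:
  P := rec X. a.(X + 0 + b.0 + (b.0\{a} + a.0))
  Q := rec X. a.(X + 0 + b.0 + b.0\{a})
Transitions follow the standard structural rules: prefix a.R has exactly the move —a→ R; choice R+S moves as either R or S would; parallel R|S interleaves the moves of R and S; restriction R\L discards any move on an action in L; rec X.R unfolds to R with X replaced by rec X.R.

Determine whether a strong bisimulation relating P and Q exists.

P's transition system — 4 states:
  m0 = rec X. a.(X + 0 + b.0 + (b.0\{a} + a.0)) → ··a··> m1
  m1 = (rec X. a.(X + 0 + b.0 + (b.0\{a} + a.0))) + 0 + b.0 + (b.0\{a} + a.0) → ··a··> m1, ··a··> m2, ··b··> m2, ··b··> m3
  m2 = 0 → stopped
  m3 = 0\{a} → stopped
Q's transition system — 4 states:
  n0 = rec X. a.(X + 0 + b.0 + b.0\{a}) → ··a··> n1
  n1 = (rec X. a.(X + 0 + b.0 + b.0\{a})) + 0 + b.0 + b.0\{a} → ··a··> n1, ··b··> n2, ··b··> n3
  n2 = 0 → stopped
  n3 = 0\{a} → stopped
Bisimilarity quotient blocks:
  B0 = {m0}
  B1 = {m1}
  B2 = {m2, m3, n2, n3}
  B3 = {n0}
  B4 = {n1}
m0 ∈ B0, n0 ∈ B3 → different blocks

not bisimilar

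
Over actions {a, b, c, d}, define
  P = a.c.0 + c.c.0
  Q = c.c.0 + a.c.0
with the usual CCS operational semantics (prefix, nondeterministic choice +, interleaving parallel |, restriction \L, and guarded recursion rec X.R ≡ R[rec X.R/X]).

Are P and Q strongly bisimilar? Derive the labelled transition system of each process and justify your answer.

YES

LTS(P): 3 reachable states
  u0 = a.c.0 + c.c.0 :: -a-> u1, -c-> u1
  u1 = c.0 :: -c-> u2
  u2 = 0 :: (no moves)
LTS(Q): 3 reachable states
  v0 = c.c.0 + a.c.0 :: -a-> v1, -c-> v1
  v1 = c.0 :: -c-> v2
  v2 = 0 :: (no moves)
Bisimilarity quotient blocks:
  B0 = {u0, v0}
  B1 = {u1, v1}
  B2 = {u2, v2}
u0 ∈ B0, v0 ∈ B0 → same block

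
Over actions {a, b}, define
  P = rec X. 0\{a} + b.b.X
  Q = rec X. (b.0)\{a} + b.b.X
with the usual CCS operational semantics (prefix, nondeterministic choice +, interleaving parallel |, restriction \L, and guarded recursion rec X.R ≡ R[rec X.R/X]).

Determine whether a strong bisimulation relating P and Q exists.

P ≁ Q

Reachable graph of P (2 states):
  u0 = rec X. 0\{a} + b.b.X → --b--▸ u1
  u1 = b.(rec X. 0\{a} + b.b.X) → --b--▸ u0
Reachable graph of Q (3 states):
  v0 = rec X. (b.0)\{a} + b.b.X → --b--▸ v1, --b--▸ v2
  v1 = 0\{a} → ∅
  v2 = b.(rec X. (b.0)\{a} + b.b.X) → --b--▸ v0
Partition-refinement fixed point:
  B0 = {u0, u1}
  B1 = {v0}
  B2 = {v1}
  B3 = {v2}
u0 ∈ B0, v0 ∈ B1 → different blocks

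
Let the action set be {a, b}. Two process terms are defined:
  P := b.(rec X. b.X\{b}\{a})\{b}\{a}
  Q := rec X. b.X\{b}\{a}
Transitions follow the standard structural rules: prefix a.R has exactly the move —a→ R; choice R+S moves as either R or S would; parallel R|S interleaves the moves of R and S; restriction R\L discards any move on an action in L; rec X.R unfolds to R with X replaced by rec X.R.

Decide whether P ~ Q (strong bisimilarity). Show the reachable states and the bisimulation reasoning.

bisimilar

P's transition system — 2 states:
  u0 = b.(rec X. b.X\{b}\{a})\{b}\{a} → -b-> u1
  u1 = (rec X. b.X\{b}\{a})\{b}\{a} → ·
Q's transition system — 2 states:
  v0 = rec X. b.X\{b}\{a} → -b-> v1
  v1 = (rec X. b.X\{b}\{a})\{b}\{a} → ·
Bisimilarity quotient blocks:
  B0 = {u0, v0}
  B1 = {u1, v1}
u0 ∈ B0, v0 ∈ B0 → same block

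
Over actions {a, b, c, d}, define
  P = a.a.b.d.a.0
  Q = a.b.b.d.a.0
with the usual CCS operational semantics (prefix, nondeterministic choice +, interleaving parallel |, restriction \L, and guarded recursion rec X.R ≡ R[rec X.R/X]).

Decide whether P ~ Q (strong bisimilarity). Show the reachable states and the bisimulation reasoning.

not bisimilar

P's transition system — 6 states:
  p0 = a.a.b.d.a.0 | ··a··> p1
  p1 = a.b.d.a.0 | ··a··> p2
  p2 = b.d.a.0 | ··b··> p3
  p3 = d.a.0 | ··d··> p4
  p4 = a.0 | ··a··> p5
  p5 = 0 | (no moves)
Q's transition system — 6 states:
  q0 = a.b.b.d.a.0 | ··a··> q1
  q1 = b.b.d.a.0 | ··b··> q2
  q2 = b.d.a.0 | ··b··> q3
  q3 = d.a.0 | ··d··> q4
  q4 = a.0 | ··a··> q5
  q5 = 0 | (no moves)
Partition-refinement fixed point:
  B0 = {p0}
  B1 = {p1}
  B2 = {p2, q2}
  B3 = {p3, q3}
  B4 = {p4, q4}
  B5 = {p5, q5}
  B6 = {q0}
  B7 = {q1}
p0 ∈ B0, q0 ∈ B6 → different blocks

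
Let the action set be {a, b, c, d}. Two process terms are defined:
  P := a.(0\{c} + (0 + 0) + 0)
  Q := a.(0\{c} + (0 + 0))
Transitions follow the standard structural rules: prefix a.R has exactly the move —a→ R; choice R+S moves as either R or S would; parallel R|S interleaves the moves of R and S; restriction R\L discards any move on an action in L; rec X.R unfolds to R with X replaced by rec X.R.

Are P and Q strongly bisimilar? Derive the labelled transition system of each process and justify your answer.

P's transition system — 2 states:
  m0 = a.(0\{c} + (0 + 0) + 0) :: =a=> m1
  m1 = 0\{c} + (0 + 0) + 0 :: deadlocked
Q's transition system — 2 states:
  n0 = a.(0\{c} + (0 + 0)) :: =a=> n1
  n1 = 0\{c} + (0 + 0) :: deadlocked
Bisimilarity quotient blocks:
  B0 = {m0, n0}
  B1 = {m1, n1}
m0 ∈ B0, n0 ∈ B0 → same block

bisimilar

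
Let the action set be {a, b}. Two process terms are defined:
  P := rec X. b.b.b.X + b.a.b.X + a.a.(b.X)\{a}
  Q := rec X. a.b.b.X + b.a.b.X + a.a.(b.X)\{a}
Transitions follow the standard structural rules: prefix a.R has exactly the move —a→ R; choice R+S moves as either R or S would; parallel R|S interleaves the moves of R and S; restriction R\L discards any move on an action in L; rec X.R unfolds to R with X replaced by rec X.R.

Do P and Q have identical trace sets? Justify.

LTS(P): 9 reachable states
  p0 = rec X. b.b.b.X + b.a.b.X + a.a.(b.X)\{a} :: ··a··> p1, ··b··> p2, ··b··> p3
  p1 = a.(b.(rec X. b.b.b.X + b.a.b.X + a.a.(b.X)\{a}))\{a} :: ··a··> p4
  p2 = a.b.(rec X. b.b.b.X + b.a.b.X + a.a.(b.X)\{a}) :: ··a··> p5
  p3 = b.b.(rec X. b.b.b.X + b.a.b.X + a.a.(b.X)\{a}) :: ··b··> p5
  p4 = (b.(rec X. b.b.b.X + b.a.b.X + a.a.(b.X)\{a}))\{a} :: ··b··> p6
  p5 = b.(rec X. b.b.b.X + b.a.b.X + a.a.(b.X)\{a}) :: ··b··> p0
  p6 = (rec X. b.b.b.X + b.a.b.X + a.a.(b.X)\{a})\{a} :: ··b··> p7, ··b··> p8
  p7 = (a.b.(rec X. b.b.b.X + b.a.b.X + a.a.(b.X)\{a}))\{a} :: ·
  p8 = (b.b.(rec X. b.b.b.X + b.a.b.X + a.a.(b.X)\{a}))\{a} :: ··b··> p4
LTS(Q): 8 reachable states
  q0 = rec X. a.b.b.X + b.a.b.X + a.a.(b.X)\{a} :: ··a··> q1, ··a··> q2, ··b··> q3
  q1 = a.(b.(rec X. a.b.b.X + b.a.b.X + a.a.(b.X)\{a}))\{a} :: ··a··> q4
  q2 = b.b.(rec X. a.b.b.X + b.a.b.X + a.a.(b.X)\{a}) :: ··b··> q5
  q3 = a.b.(rec X. a.b.b.X + b.a.b.X + a.a.(b.X)\{a}) :: ··a··> q5
  q4 = (b.(rec X. a.b.b.X + b.a.b.X + a.a.(b.X)\{a}))\{a} :: ··b··> q6
  q5 = b.(rec X. a.b.b.X + b.a.b.X + a.a.(b.X)\{a}) :: ··b··> q0
  q6 = (rec X. a.b.b.X + b.a.b.X + a.a.(b.X)\{a})\{a} :: ··b··> q7
  q7 = (a.b.(rec X. a.b.b.X + b.a.b.X + a.a.(b.X)\{a}))\{a} :: ·
Run σ = ⟨bb⟩ on P: start {p0}
  after b @ step 1: {p2, p3}
  after b @ step 2: {p5}
  — P admits the full trace.
Run σ = ⟨bb⟩ on Q: start {q0}
  after b @ step 1: {q3}
  after b @ step 2: ∅ (Q stuck)

NO — witness ⟨bb⟩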